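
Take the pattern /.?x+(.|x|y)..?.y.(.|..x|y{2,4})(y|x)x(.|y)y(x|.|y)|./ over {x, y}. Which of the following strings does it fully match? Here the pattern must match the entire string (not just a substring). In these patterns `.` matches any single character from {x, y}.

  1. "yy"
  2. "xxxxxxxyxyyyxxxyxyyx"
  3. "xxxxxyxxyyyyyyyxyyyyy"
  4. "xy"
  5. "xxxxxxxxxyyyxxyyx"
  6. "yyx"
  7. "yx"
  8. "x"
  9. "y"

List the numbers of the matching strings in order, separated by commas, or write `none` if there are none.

1 → no match
2 → match
3 → no match
4 → no match
5 → match
6 → no match
7 → no match
8 → match
9 → match

2, 5, 8, 9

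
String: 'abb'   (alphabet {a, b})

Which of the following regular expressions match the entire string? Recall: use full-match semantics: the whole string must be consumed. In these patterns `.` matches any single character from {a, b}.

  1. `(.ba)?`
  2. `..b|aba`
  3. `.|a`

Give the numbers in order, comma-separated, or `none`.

1 → no match
2 → match
3 → no match

2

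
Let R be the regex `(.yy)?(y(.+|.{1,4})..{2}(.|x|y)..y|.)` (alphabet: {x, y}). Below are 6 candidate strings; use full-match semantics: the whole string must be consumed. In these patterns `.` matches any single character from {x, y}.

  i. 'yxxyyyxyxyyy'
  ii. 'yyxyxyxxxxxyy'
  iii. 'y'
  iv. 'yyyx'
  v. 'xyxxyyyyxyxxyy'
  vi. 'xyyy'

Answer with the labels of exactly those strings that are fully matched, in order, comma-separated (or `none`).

i, ii, iii, iv, vi

i → match
ii → match
iii → match
iv → match
v → no match
vi → match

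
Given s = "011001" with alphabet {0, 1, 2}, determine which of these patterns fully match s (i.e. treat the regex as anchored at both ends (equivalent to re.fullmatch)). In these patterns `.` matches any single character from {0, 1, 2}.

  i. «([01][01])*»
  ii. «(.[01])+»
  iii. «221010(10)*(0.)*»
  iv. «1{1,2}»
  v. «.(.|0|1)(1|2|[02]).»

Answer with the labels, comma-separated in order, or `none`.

i, ii

i → match
ii → match
iii → no match — must start with "221010"
iv → no match — must start with "1"
v → no match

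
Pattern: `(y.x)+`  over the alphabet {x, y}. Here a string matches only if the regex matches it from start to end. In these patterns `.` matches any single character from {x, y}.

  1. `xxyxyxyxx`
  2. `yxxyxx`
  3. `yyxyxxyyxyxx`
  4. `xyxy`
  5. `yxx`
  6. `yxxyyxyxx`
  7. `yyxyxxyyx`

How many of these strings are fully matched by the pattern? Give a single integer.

5

1. `xxyxyxyxx` → no match — must start with `y`
2. `yxxyxx` → match
3. `yyxyxxyyxyxx` → match
4. `xyxy` → no match — must start with `y`
5. `yxx` → match
6. `yxxyyxyxx` → match
7. `yyxyxxyyx` → match
Total matched: 5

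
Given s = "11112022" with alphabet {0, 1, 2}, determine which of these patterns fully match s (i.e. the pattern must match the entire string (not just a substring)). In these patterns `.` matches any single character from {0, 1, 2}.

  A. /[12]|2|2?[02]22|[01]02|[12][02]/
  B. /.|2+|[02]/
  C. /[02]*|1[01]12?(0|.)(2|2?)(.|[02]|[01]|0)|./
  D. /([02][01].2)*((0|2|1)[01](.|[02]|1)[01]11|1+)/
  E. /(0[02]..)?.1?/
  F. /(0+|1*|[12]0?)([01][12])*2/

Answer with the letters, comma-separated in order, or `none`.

A → no match
B → no match
C → no match
D → no match
E → no match
F → match

F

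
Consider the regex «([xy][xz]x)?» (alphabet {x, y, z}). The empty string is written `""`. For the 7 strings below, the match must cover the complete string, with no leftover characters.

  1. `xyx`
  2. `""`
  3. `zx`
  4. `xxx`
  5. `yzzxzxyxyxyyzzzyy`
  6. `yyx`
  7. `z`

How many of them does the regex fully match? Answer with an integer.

2

1 → no match
2 → match
3 → no match
4 → match
5 → no match
6 → no match
7 → no match
Total matched: 2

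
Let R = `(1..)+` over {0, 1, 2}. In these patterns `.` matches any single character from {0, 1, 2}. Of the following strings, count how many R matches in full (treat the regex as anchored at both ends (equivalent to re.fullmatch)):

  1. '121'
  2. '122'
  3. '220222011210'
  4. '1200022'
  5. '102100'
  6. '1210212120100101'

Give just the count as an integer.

1 → match
2 → match
3 → no match — must start with '1'
4 → no match
5 → match
6 → no match
Total matched: 3

3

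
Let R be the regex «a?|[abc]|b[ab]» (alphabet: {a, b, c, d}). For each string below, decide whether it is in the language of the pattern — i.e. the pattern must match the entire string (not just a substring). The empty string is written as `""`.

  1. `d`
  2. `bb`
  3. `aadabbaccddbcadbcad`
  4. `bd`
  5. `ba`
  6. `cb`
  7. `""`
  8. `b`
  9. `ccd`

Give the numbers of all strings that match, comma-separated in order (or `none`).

2, 5, 7, 8

1 → no match
2 → match
3 → no match
4 → no match
5 → match
6 → no match
7 → match
8 → match
9 → no match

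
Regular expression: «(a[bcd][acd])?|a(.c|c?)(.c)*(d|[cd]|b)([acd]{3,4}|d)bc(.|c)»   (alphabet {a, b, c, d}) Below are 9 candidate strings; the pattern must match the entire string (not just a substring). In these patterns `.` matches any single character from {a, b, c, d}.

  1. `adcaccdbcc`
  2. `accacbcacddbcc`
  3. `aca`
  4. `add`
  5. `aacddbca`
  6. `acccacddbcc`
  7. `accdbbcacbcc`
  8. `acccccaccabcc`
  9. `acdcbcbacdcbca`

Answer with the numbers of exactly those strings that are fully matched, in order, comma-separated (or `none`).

1, 2, 3, 4, 5, 6, 8, 9

1 → match
2 → match
3 → match
4 → match
5 → match
6 → match
7 → no match
8 → match
9 → match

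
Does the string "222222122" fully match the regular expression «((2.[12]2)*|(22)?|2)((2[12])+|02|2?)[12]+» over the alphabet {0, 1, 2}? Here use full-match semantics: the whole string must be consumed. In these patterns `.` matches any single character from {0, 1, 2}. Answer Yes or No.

Yes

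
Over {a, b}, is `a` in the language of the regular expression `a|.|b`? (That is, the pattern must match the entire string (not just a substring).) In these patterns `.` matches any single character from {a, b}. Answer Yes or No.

Yes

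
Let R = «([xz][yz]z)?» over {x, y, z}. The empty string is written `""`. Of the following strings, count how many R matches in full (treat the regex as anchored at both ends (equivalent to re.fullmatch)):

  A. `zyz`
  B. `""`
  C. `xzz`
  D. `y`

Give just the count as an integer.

A → match
B → match
C → match
D → no match
Total matched: 3

3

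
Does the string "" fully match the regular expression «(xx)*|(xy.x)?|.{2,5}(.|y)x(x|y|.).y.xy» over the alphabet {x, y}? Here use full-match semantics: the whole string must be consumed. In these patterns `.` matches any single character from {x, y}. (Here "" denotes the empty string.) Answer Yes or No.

Yes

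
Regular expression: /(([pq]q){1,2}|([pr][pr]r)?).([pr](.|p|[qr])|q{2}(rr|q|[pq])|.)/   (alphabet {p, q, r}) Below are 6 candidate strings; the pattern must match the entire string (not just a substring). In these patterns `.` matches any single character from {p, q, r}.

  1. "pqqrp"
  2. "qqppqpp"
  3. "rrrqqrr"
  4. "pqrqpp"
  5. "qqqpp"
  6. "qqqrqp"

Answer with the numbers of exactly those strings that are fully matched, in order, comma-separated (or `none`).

1, 5

1. "pqqrp" → match
2. "qqppqpp" → no match
3. "rrrqqrr" → no match
4. "pqrqpp" → no match
5. "qqqpp" → match
6. "qqqrqp" → no match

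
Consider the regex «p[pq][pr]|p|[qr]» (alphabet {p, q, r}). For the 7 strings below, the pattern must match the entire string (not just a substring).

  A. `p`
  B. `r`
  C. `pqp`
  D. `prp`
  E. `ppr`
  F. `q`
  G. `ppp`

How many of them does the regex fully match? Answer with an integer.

A → match
B → match
C → match
D → no match
E → match
F → match
G → match
Total matched: 6

6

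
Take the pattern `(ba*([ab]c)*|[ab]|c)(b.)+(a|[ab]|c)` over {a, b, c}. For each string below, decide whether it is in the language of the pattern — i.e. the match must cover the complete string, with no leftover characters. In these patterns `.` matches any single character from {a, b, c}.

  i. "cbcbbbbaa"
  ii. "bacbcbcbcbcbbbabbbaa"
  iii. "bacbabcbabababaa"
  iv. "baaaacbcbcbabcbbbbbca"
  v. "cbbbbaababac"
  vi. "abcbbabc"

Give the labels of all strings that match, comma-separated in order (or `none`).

ii, iii, iv

i → no match
ii → match
iii → match
iv → match
v → no match
vi → no match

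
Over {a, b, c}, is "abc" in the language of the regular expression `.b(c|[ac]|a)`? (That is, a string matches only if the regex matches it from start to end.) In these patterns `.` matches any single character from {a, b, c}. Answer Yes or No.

Yes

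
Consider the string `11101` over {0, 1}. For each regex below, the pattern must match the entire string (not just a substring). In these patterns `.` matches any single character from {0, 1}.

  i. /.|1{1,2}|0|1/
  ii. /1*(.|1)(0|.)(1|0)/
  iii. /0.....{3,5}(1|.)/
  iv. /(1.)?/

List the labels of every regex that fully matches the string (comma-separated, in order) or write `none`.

ii

i → no match
ii → match
iii → no match — must start with `0`
iv → no match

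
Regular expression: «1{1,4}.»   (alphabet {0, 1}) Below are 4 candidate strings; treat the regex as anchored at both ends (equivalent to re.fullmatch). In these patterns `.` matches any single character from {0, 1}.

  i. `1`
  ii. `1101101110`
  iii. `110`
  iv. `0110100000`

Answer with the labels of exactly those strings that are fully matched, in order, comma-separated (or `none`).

i → no match
ii → no match
iii → match
iv → no match — must start with `1`

iii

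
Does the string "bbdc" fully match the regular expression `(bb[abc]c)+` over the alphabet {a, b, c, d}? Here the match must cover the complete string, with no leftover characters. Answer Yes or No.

No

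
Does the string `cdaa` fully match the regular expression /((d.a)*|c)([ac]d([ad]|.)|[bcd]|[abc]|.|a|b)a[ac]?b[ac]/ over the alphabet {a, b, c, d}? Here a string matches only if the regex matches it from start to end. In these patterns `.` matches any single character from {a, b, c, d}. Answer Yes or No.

No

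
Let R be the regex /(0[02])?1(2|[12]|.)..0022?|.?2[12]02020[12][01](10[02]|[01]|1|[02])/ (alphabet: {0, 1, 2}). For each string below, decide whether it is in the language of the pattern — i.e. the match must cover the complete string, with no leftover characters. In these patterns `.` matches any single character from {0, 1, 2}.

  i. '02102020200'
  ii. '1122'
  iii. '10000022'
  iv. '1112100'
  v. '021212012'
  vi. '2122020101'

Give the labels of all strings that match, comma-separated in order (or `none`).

i, iii

i → match
ii → no match
iii → match
iv → no match
v → no match
vi → no match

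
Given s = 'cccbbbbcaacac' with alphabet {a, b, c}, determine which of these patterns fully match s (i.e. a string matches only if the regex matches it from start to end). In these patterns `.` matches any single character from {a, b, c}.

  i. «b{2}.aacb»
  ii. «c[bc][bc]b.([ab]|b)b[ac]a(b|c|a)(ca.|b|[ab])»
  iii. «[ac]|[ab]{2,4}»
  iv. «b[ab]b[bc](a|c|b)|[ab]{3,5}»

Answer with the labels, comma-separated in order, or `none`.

ii

i → no match — must start with 'b'
ii → match
iii → no match
iv → no match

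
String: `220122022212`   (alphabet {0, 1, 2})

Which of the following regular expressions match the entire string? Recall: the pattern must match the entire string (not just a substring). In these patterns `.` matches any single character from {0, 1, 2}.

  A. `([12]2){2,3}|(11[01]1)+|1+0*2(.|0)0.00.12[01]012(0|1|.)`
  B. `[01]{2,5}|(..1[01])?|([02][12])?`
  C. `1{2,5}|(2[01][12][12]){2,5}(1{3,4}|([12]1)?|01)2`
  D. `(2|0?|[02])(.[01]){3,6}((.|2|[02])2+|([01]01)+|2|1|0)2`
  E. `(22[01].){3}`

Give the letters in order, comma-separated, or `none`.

A → no match
B → no match
C → no match
D → no match
E → match

E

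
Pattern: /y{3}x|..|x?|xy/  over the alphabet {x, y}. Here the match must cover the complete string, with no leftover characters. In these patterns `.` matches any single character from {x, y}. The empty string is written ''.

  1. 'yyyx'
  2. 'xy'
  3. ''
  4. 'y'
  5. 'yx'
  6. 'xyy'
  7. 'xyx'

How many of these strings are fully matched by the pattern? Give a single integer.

1 → match
2 → match
3 → match
4 → no match
5 → match
6 → no match
7 → no match
Total matched: 4

4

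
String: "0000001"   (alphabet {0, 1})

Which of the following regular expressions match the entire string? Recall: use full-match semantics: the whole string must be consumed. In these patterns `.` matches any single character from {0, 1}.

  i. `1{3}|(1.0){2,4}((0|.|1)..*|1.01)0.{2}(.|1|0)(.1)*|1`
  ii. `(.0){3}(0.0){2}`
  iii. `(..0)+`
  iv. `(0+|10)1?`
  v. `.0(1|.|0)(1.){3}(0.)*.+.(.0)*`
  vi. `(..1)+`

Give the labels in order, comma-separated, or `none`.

i → no match — must start with "1"
ii → no match — must end with "0"
iii → no match — must end with "0"
iv → match
v → no match
vi → no match

iv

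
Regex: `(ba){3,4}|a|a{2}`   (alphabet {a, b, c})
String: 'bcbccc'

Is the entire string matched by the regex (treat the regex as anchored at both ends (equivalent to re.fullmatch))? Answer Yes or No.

No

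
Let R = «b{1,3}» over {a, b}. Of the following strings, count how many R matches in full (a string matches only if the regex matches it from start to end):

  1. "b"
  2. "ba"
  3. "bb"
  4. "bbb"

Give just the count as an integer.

3

1. "b" → match
2. "ba" → no match — must end with "b"
3. "bb" → match
4. "bbb" → match
Total matched: 3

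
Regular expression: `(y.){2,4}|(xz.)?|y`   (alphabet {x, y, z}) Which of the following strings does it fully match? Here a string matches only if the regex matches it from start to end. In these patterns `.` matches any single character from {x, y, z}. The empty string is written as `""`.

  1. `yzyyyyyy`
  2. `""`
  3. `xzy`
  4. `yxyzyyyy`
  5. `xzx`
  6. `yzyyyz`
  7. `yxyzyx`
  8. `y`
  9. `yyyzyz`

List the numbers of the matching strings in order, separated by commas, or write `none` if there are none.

1 → match
2 → match
3 → match
4 → match
5 → match
6 → match
7 → match
8 → match
9 → match

1, 2, 3, 4, 5, 6, 7, 8, 9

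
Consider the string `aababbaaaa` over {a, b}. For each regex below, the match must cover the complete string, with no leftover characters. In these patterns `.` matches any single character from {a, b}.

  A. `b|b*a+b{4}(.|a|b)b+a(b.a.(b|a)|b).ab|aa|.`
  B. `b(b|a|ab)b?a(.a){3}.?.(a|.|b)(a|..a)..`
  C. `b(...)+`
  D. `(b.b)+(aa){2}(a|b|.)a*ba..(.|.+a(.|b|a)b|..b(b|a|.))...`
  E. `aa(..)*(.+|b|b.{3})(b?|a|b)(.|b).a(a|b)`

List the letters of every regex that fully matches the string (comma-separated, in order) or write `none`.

E

A → no match
B → no match — must start with `b`
C → no match — must start with `b`
D → no match — must start with `b`
E → match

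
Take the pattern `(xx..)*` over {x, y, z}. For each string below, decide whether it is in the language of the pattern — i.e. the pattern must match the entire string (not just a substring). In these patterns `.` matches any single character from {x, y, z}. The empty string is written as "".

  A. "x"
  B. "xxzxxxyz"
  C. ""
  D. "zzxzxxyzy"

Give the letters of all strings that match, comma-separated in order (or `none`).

A → no match
B → match
C → match
D → no match

B, C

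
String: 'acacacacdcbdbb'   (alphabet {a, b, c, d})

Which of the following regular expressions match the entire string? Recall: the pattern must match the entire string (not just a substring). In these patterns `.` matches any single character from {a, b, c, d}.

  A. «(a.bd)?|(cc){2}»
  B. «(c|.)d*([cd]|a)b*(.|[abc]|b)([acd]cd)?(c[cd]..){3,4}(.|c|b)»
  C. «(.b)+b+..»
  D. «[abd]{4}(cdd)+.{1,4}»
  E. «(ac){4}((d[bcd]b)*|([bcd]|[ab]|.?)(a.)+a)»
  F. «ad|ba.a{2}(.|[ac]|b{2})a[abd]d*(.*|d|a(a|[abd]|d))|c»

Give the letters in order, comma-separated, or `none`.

A → no match
B → no match
C → no match
D → no match
E → match
F → no match

E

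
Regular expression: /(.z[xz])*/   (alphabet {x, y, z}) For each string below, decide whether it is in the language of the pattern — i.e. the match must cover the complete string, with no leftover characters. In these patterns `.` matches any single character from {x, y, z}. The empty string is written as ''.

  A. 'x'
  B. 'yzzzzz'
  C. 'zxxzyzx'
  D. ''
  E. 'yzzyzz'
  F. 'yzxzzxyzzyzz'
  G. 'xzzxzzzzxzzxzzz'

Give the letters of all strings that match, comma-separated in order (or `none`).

A → no match
B → match
C → no match
D → match
E → match
F → match
G → match

B, D, E, F, G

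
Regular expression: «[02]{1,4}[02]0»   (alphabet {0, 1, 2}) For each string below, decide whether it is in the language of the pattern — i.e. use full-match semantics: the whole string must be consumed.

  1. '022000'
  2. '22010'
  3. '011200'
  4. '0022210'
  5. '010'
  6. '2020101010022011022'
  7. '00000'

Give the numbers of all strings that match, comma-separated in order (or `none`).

1. '022000' → match
2. '22010' → no match
3. '011200' → no match
4. '0022210' → no match
5. '010' → no match
6 → no match — must end with '0'
7. '00000' → match

1, 7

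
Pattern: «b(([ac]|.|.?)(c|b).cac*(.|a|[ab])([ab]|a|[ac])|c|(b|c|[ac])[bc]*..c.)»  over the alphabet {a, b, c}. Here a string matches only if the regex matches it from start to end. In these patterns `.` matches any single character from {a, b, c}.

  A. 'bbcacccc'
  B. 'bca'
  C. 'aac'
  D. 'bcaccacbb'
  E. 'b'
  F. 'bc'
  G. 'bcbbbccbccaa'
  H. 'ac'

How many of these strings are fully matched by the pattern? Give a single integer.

1

A → no match
B → no match
C → no match — must start with 'b'
D → no match
E → no match
F → match
G → no match
H → no match — must start with 'b'
Total matched: 1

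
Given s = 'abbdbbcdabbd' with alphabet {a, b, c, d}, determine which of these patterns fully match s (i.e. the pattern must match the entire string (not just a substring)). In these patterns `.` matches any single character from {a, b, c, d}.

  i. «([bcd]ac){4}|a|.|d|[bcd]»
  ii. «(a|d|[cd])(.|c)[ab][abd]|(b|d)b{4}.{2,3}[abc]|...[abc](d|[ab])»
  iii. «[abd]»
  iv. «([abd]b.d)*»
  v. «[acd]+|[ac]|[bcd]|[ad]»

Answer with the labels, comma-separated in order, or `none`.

iv

i → no match
ii → no match
iii → no match
iv → match
v → no match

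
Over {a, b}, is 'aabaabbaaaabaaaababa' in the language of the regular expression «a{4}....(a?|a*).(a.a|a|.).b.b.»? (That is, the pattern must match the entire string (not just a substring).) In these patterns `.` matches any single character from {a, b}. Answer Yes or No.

No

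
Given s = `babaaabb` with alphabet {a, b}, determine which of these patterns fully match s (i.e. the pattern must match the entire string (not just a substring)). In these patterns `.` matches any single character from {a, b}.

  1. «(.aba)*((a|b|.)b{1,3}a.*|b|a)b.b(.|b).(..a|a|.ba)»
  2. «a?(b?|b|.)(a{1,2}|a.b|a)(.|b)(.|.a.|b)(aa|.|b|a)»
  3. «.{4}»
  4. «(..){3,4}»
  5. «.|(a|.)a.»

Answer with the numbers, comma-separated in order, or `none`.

4

1 → no match
2 → no match
3 → no match
4 → match
5 → no match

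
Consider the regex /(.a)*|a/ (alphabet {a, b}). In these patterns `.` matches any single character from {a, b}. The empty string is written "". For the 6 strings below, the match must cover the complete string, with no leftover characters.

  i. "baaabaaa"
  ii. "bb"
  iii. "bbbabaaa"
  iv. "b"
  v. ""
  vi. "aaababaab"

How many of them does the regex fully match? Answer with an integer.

2

i → match
ii → no match
iii → no match
iv → no match
v → match
vi → no match
Total matched: 2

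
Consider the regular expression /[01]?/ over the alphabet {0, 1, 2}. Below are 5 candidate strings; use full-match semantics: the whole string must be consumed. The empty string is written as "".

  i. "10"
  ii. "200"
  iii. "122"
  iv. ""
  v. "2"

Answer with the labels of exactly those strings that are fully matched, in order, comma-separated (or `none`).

i → no match
ii → no match
iii → no match
iv → match
v → no match

iv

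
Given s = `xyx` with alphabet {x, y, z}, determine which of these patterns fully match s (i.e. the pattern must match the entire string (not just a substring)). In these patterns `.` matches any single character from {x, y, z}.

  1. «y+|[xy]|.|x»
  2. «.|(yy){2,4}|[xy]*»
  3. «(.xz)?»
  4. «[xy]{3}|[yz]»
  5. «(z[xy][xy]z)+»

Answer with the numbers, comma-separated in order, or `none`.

2, 4

1 → no match
2 → match
3 → no match
4 → match
5 → no match — must start with `z`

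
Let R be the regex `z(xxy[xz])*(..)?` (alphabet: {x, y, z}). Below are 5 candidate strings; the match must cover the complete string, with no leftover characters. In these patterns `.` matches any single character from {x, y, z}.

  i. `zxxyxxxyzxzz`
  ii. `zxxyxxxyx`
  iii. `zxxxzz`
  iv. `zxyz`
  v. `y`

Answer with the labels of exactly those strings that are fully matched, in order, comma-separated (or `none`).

ii

i. `zxxyxxxyzxzz` → no match
ii. `zxxyxxxyx` → match
iii. `zxxxzz` → no match
iv. `zxyz` → no match
v. `y` → no match — must start with `z`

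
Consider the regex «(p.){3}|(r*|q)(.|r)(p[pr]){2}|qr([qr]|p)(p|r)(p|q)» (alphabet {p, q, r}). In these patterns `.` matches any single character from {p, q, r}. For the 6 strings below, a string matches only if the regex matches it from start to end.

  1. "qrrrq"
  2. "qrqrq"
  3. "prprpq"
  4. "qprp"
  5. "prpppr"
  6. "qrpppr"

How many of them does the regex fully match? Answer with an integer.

1 → match
2 → match
3 → match
4 → no match
5 → match
6 → match
Total matched: 5

5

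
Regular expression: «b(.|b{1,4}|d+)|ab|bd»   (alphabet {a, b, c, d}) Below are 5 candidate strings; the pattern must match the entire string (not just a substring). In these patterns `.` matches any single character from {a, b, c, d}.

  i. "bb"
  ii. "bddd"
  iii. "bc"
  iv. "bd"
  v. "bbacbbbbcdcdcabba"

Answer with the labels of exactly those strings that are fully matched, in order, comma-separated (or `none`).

i, ii, iii, iv

i. "bb" → match
ii. "bddd" → match
iii. "bc" → match
iv. "bd" → match
v → no match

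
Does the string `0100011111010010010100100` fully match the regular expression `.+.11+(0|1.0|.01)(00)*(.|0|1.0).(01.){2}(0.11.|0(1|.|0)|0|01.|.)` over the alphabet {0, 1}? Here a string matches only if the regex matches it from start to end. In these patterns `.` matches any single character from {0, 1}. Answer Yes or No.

Yes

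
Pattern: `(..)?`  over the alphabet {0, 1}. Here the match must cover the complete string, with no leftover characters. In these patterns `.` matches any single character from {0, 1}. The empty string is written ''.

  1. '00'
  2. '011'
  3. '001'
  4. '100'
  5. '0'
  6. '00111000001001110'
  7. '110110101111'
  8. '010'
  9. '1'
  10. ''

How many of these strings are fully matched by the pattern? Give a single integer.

2

1 → match
2 → no match
3 → no match
4 → no match
5 → no match
6 → no match
7 → no match
8 → no match
9 → no match
10 → match
Total matched: 2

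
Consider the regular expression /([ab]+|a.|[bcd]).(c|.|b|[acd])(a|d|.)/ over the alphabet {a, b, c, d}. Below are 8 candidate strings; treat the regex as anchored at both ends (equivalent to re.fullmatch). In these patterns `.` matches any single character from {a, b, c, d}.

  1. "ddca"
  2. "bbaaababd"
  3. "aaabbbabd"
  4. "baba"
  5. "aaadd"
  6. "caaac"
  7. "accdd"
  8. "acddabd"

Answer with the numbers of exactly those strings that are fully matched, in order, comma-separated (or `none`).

1 → match
2 → match
3 → match
4 → match
5 → match
6 → no match
7 → match
8 → no match

1, 2, 3, 4, 5, 7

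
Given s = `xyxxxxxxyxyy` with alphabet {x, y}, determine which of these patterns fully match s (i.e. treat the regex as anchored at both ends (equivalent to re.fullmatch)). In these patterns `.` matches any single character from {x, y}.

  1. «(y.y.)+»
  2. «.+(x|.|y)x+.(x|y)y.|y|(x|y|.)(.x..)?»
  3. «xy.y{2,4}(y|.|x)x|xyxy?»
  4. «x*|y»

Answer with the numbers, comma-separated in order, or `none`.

2

1 → no match — must start with `y`
2 → match
3 → no match
4 → no match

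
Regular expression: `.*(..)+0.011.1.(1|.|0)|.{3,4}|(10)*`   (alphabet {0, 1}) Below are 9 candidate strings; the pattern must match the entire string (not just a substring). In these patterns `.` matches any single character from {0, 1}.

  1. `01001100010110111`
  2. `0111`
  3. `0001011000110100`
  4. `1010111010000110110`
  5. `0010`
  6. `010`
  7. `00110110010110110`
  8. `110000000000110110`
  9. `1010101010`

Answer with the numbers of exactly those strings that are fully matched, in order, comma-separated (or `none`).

1 → match
2 → match
3 → match
4 → match
5 → match
6 → match
7 → match
8 → match
9 → match

1, 2, 3, 4, 5, 6, 7, 8, 9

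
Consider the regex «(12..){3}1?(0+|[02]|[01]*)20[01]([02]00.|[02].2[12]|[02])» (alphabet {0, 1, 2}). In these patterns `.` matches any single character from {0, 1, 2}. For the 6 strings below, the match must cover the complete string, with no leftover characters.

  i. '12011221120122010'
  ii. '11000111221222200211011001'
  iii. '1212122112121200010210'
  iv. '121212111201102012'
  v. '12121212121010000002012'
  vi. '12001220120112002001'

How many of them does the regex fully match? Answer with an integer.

4

i → match
ii → no match — must start with '12'
iii → no match
iv → match
v → match
vi → match
Total matched: 4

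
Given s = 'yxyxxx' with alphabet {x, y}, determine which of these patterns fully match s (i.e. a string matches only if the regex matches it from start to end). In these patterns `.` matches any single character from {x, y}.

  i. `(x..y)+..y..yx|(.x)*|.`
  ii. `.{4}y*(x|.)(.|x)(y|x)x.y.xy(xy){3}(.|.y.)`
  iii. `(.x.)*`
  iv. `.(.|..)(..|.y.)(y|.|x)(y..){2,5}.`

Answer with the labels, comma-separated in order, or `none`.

i → match
ii → no match
iii → match
iv → no match

i, iii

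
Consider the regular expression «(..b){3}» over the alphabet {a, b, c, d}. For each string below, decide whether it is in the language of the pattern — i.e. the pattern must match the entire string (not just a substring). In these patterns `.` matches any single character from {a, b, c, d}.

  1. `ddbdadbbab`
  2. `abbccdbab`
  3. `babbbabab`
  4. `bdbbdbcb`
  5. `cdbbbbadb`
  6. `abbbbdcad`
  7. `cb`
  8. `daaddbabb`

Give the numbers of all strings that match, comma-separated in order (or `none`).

5

1 → no match
2 → no match
3 → no match
4 → no match
5 → match
6 → no match — must end with `b`
7 → no match
8 → no match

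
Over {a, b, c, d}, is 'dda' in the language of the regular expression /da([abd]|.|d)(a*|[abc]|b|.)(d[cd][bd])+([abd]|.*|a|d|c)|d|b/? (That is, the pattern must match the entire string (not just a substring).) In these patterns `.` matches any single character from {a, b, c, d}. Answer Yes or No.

No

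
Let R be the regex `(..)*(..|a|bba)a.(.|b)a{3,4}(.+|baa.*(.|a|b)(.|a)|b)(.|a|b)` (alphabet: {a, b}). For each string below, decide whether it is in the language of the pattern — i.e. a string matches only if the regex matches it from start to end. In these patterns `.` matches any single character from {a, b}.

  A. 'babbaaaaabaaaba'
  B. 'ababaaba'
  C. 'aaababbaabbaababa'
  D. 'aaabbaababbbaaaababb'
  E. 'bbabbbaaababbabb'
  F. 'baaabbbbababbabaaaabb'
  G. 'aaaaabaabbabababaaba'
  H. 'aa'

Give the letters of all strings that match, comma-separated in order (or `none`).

A

A → match
B → no match
C → no match
D → no match
E → no match
F → no match
G → no match
H → no match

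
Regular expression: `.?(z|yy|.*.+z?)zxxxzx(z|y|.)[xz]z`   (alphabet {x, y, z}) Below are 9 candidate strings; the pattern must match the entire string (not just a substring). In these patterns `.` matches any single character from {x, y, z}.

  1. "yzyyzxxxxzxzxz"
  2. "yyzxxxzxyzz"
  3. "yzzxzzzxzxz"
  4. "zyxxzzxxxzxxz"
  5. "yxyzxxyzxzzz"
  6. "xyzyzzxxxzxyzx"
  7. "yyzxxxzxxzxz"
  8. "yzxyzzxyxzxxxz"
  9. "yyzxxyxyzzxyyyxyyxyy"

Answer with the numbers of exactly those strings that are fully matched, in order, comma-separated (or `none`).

1 → no match
2 → match
3 → no match
4 → no match
5 → no match
6 → no match — must end with "z"
7 → no match
8 → no match
9 → no match — must end with "z"

2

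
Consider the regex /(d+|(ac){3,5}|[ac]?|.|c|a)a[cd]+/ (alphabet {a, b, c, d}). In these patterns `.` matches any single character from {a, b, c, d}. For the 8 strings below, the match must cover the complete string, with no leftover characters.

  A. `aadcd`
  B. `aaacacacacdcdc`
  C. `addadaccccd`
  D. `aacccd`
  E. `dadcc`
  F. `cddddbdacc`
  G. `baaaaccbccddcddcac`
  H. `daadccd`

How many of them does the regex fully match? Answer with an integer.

3

A. `aadcd` → match
B → no match
C. `addadaccccd` → no match
D. `aacccd` → match
E. `dadcc` → match
F. `cddddbdacc` → no match
G → no match
H. `daadccd` → no match
Total matched: 3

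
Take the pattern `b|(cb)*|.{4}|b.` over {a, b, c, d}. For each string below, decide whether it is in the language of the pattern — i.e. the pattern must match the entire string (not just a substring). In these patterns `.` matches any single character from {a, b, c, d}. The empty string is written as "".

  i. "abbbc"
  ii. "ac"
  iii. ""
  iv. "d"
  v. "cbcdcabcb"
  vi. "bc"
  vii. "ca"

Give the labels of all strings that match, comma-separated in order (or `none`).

iii, vi

i. "abbbc" → no match
ii. "ac" → no match
iii. "" → match
iv. "d" → no match
v. "cbcdcabcb" → no match
vi. "bc" → match
vii. "ca" → no match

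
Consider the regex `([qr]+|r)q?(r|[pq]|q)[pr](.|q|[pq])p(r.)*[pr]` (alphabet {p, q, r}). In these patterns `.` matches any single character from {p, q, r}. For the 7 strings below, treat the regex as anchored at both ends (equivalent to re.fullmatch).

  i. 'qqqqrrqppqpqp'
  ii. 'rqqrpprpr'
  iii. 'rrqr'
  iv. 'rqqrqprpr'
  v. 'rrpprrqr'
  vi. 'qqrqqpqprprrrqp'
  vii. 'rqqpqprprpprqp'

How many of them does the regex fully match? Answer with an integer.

3

i → no match
ii → match
iii → no match
iv → match
v → no match
vi → match
vii → no match
Total matched: 3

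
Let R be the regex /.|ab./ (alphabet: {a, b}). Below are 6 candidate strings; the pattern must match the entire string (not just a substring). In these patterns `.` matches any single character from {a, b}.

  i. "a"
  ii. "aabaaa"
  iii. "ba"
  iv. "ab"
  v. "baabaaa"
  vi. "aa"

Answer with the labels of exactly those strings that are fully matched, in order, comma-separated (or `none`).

i

i → match
ii → no match
iii → no match
iv → no match
v → no match
vi → no match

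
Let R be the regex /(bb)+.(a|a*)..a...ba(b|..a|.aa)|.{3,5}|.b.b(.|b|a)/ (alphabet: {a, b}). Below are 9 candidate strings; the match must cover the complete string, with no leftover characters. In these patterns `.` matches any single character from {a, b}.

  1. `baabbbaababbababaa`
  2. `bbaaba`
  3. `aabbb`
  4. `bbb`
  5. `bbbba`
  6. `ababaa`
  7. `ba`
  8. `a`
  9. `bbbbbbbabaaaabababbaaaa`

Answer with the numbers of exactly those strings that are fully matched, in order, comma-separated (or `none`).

1 → no match
2 → no match
3 → match
4 → match
5 → match
6 → no match
7 → no match
8 → no match
9 → no match

3, 4, 5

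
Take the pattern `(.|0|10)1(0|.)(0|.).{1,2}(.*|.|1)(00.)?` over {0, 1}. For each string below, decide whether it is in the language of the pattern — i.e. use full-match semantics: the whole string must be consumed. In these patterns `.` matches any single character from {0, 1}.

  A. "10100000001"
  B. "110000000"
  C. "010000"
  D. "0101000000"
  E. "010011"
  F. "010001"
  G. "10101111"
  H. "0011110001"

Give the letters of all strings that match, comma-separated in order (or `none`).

A, B, C, D, E, F, G

A → match
B → match
C → match
D → match
E → match
F → match
G → match
H → no match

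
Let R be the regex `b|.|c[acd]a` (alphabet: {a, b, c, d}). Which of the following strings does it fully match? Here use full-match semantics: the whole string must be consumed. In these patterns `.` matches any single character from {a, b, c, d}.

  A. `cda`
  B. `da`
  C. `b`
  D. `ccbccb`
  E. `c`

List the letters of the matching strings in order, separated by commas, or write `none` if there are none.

A → match
B → no match
C → match
D → no match
E → match

A, C, E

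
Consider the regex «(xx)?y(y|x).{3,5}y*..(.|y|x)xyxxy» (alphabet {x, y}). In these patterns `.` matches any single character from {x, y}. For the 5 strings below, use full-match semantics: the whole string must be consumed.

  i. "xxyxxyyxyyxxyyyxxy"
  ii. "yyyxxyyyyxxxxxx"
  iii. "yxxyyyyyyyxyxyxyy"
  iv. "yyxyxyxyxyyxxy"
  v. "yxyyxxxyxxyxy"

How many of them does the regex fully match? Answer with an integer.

0

i → no match — must end with "xyxxy"
ii → no match — must end with "xyxxy"
iii → no match — must end with "xyxxy"
iv → no match — must end with "xyxxy"
v → no match — must end with "xyxxy"
Total matched: 0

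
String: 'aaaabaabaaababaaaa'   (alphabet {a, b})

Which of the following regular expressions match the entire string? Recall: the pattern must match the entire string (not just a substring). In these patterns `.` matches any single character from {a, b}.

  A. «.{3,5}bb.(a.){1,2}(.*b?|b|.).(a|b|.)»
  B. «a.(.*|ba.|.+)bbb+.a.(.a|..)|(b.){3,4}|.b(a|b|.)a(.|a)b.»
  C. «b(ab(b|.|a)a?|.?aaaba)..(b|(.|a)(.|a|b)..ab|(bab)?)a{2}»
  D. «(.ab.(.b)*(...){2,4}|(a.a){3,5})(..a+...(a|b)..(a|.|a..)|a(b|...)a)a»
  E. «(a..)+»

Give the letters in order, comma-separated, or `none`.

E

A → no match
B → no match
C → no match — must start with 'b'
D → no match
E → match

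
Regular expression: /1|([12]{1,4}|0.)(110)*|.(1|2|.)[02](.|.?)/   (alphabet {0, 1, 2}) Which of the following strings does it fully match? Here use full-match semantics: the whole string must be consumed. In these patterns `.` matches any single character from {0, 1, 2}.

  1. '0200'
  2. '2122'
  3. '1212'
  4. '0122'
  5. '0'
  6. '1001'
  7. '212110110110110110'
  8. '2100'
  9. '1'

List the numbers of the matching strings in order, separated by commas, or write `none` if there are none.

1, 2, 3, 4, 6, 7, 8, 9

1 → match
2 → match
3 → match
4 → match
5 → no match
6 → match
7 → match
8 → match
9 → match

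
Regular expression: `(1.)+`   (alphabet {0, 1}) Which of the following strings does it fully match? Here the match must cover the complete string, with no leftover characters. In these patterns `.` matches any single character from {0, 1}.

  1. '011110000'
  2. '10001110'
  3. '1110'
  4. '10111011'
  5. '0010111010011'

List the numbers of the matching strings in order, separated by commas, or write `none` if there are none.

3, 4

1 → no match — must start with '1'
2 → no match
3 → match
4 → match
5 → no match — must start with '1'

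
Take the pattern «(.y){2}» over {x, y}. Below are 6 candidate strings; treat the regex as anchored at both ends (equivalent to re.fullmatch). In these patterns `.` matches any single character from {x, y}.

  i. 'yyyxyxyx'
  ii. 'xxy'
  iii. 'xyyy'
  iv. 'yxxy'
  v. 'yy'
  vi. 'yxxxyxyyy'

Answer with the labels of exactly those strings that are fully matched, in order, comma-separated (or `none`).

i → no match — must end with 'y'
ii → no match
iii → match
iv → no match
v → no match
vi → no match

iii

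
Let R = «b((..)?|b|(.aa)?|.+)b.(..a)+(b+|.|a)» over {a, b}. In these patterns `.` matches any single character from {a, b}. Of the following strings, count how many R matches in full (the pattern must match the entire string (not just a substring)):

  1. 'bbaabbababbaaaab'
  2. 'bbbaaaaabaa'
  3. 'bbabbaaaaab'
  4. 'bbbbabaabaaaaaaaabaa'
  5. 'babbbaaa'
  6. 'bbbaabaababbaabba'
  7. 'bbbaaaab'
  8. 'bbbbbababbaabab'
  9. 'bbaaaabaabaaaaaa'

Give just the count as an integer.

7

1 → match
2 → match
3 → no match
4 → match
5 → match
6 → no match
7 → match
8 → match
9 → match
Total matched: 7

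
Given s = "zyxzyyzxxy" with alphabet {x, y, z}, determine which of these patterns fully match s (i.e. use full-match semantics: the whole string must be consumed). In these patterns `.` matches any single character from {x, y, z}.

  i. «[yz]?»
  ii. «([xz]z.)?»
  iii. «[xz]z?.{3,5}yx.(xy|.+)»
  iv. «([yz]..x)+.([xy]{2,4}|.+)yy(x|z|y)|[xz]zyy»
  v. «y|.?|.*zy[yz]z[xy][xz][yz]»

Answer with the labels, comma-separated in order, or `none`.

v

i → no match
ii → no match
iii → no match
iv → no match
v → match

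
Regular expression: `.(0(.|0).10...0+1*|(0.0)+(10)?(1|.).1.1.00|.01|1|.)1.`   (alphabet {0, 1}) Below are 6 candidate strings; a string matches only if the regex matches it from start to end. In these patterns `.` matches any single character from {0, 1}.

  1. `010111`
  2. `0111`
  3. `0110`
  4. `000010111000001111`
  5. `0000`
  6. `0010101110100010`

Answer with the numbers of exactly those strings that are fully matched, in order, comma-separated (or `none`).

1, 2, 3, 4, 6

1 → match
2 → match
3 → match
4 → match
5 → no match
6 → match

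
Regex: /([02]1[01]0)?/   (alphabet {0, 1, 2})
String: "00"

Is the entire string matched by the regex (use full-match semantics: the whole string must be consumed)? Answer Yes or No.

No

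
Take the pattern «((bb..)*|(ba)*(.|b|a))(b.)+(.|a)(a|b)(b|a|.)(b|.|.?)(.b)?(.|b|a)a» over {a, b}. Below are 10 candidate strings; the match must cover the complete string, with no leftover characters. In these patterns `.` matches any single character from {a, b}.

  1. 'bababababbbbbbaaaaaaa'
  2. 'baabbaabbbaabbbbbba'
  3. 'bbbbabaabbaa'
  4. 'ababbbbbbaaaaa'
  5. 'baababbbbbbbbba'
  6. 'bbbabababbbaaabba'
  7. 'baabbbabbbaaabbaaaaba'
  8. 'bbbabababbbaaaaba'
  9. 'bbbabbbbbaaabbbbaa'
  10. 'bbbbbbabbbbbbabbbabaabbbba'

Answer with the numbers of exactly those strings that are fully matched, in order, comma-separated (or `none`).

1 → match
2 → no match
3 → match
4 → match
5 → match
6 → match
7 → no match
8 → match
9 → match
10 → match

1, 3, 4, 5, 6, 8, 9, 10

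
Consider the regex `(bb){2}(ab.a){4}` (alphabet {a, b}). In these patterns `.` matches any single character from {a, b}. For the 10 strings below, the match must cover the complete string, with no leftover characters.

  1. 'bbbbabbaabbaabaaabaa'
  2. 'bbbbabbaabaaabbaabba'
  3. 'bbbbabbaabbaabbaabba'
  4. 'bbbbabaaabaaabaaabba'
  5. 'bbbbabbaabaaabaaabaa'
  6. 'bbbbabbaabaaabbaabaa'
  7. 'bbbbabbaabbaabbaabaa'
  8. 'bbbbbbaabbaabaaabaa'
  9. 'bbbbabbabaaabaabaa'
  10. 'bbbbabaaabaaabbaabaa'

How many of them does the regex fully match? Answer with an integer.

1 → match
2 → match
3 → match
4 → match
5 → match
6 → match
7 → match
8 → no match
9 → no match
10 → match
Total matched: 8

8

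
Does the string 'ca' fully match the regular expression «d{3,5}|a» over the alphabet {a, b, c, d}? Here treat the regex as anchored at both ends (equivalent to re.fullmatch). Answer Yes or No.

No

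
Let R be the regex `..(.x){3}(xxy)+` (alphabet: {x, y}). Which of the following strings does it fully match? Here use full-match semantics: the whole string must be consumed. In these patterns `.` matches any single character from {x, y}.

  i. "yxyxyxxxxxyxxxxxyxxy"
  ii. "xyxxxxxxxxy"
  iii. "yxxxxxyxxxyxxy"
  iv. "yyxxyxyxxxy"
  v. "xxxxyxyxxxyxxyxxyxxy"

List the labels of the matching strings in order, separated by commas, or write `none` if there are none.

ii, iii, iv, v

i → no match
ii → match
iii → match
iv → match
v → match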